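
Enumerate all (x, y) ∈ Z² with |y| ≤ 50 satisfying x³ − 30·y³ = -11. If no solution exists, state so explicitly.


The equation is x³ - 30y³ = -11. For fixed y, x³ = 30·y³ − 11, so a solution requires the RHS to be a perfect cube.
Strategy: iterate y from -50 to 50, compute RHS = 30·y³ − 11, and check whether it is a (positive or negative) perfect cube.
Check small values of y:
  y = 0: RHS = -11 is not a perfect cube.
  y = 1: RHS = 19 is not a perfect cube.
  y = -1: RHS = -41 is not a perfect cube.
  y = 2: RHS = 229 is not a perfect cube.
  y = -2: RHS = -251 is not a perfect cube.
  y = 3: RHS = 799 is not a perfect cube.
  y = -3: RHS = -821 is not a perfect cube.
Continuing the search up to |y| = 50 finds no solutions either.
No (x, y) in the scanned range satisfies the equation.

No integer solutions with |y| ≤ 50.


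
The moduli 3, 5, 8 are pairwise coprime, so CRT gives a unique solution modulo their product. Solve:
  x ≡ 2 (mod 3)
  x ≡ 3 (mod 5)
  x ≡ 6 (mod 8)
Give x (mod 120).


Moduli 3, 5, 8 are pairwise coprime; by CRT there is a unique solution modulo M = 3 · 5 · 8 = 120.
Solve pairwise, accumulating the modulus:
  Start with x ≡ 2 (mod 3).
  Combine with x ≡ 3 (mod 5): since gcd(3, 5) = 1, we get a unique residue mod 15.
    Write x = 2 + 3·t and substitute into x ≡ 3 (mod 5): 3·t ≡ 3 − 2 = 1 (mod 5).
    The inverse of 3 mod 5 is 2 (since 3·2 = 6 = 1·5 + 1), so t ≡ 2·1 = 2 ≡ 2 (mod 5).
    Then x = 2 + 3·2 = 8, valid modulo lcm(3, 5) = 15: x ≡ 8 (mod 15).
  Combine with x ≡ 6 (mod 8): since gcd(15, 8) = 1, we get a unique residue mod 120.
    Write x = 8 + 15·t and substitute into x ≡ 6 (mod 8): 15·t ≡ 6 − 8 = -2 (mod 8).
    Reduce coefficients mod 8: 7·t ≡ 6 (mod 8).
    The inverse of 7 mod 8 is 7 (since 7·7 = 49 = 6·8 + 1), so t ≡ 7·6 = 42 ≡ 2 (mod 8).
    Then x = 8 + 15·2 = 38, valid modulo lcm(15, 8) = 120: x ≡ 38 (mod 120).
Verify: 38 mod 3 = 2 ✓, 38 mod 5 = 3 ✓, 38 mod 8 = 6 ✓.

x ≡ 38 (mod 120).


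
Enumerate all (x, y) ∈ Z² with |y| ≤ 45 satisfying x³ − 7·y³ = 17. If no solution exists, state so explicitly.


The equation is x³ - 7y³ = 17. For fixed y, x³ = 7·y³ + 17, so a solution requires the RHS to be a perfect cube.
Strategy: iterate y from -45 to 45, compute RHS = 7·y³ + 17, and check whether it is a (positive or negative) perfect cube.
Check small values of y:
  y = 0: RHS = 17 is not a perfect cube.
  y = 1: RHS = 24 is not a perfect cube.
  y = -1: RHS = 10 is not a perfect cube.
  y = 2: RHS = 73 is not a perfect cube.
  y = -2: RHS = -39 is not a perfect cube.
  y = 3: RHS = 206 is not a perfect cube.
  y = -3: RHS = -172 is not a perfect cube.
Continuing the search up to |y| = 45 finds no solutions either.
No (x, y) in the scanned range satisfies the equation.

No integer solutions with |y| ≤ 45.


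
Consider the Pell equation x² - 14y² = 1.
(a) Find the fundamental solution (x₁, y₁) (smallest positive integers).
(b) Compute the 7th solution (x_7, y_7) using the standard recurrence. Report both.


Step 1: Find the fundamental solution (x₁, y₁) of x² - 14y² = 1.
  Expand √14 as a continued fraction. a₀ = ⌊√14⌋ = 3; iterate m_{k+1} = d_k·a_k − m_k, d_{k+1} = (14 − m_{k+1}²)/d_k, a_{k+1} = ⌊(a₀ + m_{k+1})/d_{k+1}⌋ (starting m₀ = 0, d₀ = 1), with convergents p_k = a_k·p_{k-1} + p_{k-2}, q_k = a_k·q_{k-1} + q_{k-2} (p₋₁ = 1, q₋₁ = 0):
  k = 0: a₀ = 3; p₀/q₀ = 3/1; p₀² − 14·q₀² = 9 − 14 = -5.
  k = 1: m = 3, d = 5, a = ⌊(3 + 3)/5⌋ = 1; p/q = (1·3 + 1)/(1·1 + 0) = 4/1; p² − 14·q² = 16 − 14 = 2.
  k = 2: m = 2, d = 2, a = ⌊(3 + 2)/2⌋ = 2; p/q = (2·4 + 3)/(2·1 + 1) = 11/3; p² − 14·q² = 121 − 126 = -5.
  k = 3: m = 2, d = 5, a = ⌊(3 + 2)/5⌋ = 1; p/q = (1·11 + 4)/(1·3 + 1) = 15/4; p² − 14·q² = 225 − 224 = 1.
  The first convergent with p² − 14·q² = 1 gives the fundamental solution (x₁, y₁) = (15, 4).
Step 2: Apply the recurrence (x_{n+1}, y_{n+1}) = (x₁x_n + 14y₁y_n, x₁y_n + y₁x_n) repeatedly.
  From (x_1, y_1) = (15, 4): x_2 = 15·15 + 14·4·4 = 449; y_2 = 15·4 + 4·15 = 120.
  From (x_2, y_2) = (449, 120): x_3 = 15·449 + 14·4·120 = 13455; y_3 = 15·120 + 4·449 = 3596.
  From (x_3, y_3) = (13455, 3596): x_4 = 15·13455 + 14·4·3596 = 403201; y_4 = 15·3596 + 4·13455 = 107760.
  From (x_4, y_4) = (403201, 107760): x_5 = 15·403201 + 14·4·107760 = 12082575; y_5 = 15·107760 + 4·403201 = 3229204.
  From (x_5, y_5) = (12082575, 3229204): x_6 = 15·12082575 + 14·4·3229204 = 362074049; y_6 = 15·3229204 + 4·12082575 = 96768360.
  From (x_6, y_6) = (362074049, 96768360): x_7 = 15·362074049 + 14·4·96768360 = 10850138895; y_7 = 15·96768360 + 4·362074049 = 2899821596.
Step 3: Verify x_7² - 14·y_7² = 117725514040791821025 - 117725514040791821024 = 1 (should be 1). ✓

(x_1, y_1) = (15, 4); (x_7, y_7) = (10850138895, 2899821596).


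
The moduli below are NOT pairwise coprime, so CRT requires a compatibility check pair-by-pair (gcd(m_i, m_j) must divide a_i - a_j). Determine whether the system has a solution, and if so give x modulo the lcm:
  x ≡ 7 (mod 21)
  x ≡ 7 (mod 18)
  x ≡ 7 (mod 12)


Moduli 21, 18, 12 are not pairwise coprime, so CRT works modulo lcm(m_i) when all pairwise compatibility conditions hold.
Pairwise compatibility: gcd(m_i, m_j) must divide a_i - a_j for every pair.
Merge one congruence at a time:
  Start: x ≡ 7 (mod 21).
  Combine with x ≡ 7 (mod 18): gcd(21, 18) = 3; 7 - 7 = 0, which IS divisible by 3, so compatible.
    Write x = 7 + 21·t and substitute into x ≡ 7 (mod 18): 21·t ≡ 7 − 7 = 0 (mod 18).
    Divide the congruence (and modulus) by g = 3: 7·t ≡ 0 (mod 6).
    Reduce coefficients mod 6: 1·t ≡ 0 (mod 6).
    So t ≡ 0 (mod 6).
    Then x = 7 + 21·0 = 7, valid modulo lcm(21, 18) = 126: x ≡ 7 (mod 126).
  Combine with x ≡ 7 (mod 12): gcd(126, 12) = 6; 7 - 7 = 0, which IS divisible by 6, so compatible.
    Write x = 7 + 126·t and substitute into x ≡ 7 (mod 12): 126·t ≡ 7 − 7 = 0 (mod 12).
    Divide the congruence (and modulus) by g = 6: 21·t ≡ 0 (mod 2).
    Reduce coefficients mod 2: 1·t ≡ 0 (mod 2).
    So t ≡ 0 (mod 2).
    Then x = 7 + 126·0 = 7, valid modulo lcm(126, 12) = 252: x ≡ 7 (mod 252).
Verify: 7 mod 21 = 7, 7 mod 18 = 7, 7 mod 12 = 7.

x ≡ 7 (mod 252).


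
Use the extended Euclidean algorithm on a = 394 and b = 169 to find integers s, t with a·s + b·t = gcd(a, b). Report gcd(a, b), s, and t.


Euclidean algorithm on (394, 169) — divide until remainder is 0:
  394 = 2 · 169 + 56
  169 = 3 · 56 + 1
  56 = 56 · 1 + 0
gcd(394, 169) = 1.
Track Bezout coefficients alongside the remainders: start with r₀ = 394 = a·1 + b·0 (s = 1, t = 0) and r₁ = 169 = a·0 + b·1 (s = 0, t = 1); each new remainder r_{k+1} = r_{k-1} − q_k·r_k inherits s_{k+1} = s_{k-1} − q_k·s_k, t_{k+1} = t_{k-1} − q_k·t_k, so r_k = a·s_k + b·t_k at every step:
  q = 2: r = 56, s = 1 − 2·0 = 1, t = 0 − 2·1 = -2  (check: 394·1 + 169·(-2) = 56)
  q = 3: r = 1, s = 0 − 3·1 = -3, t = 1 − 3·(-2) = 7  (check: 394·(-3) + 169·7 = 1)
The row with r = 1 (the gcd) gives the Bezout coefficients s = -3, t = 7.
Result: 394 · (-3) + 169 · (7) = 1.

gcd(394, 169) = 1; s = -3, t = 7 (check: 394·(-3) + 169·7 = 1).


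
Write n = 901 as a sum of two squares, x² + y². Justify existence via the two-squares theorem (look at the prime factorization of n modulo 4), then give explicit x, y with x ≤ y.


Step 1: Factor n = 901 = 17 · 53.
Step 2: Check the mod-4 condition on each prime factor: 17 ≡ 1 (mod 4), exponent 1; 53 ≡ 1 (mod 4), exponent 1.
All primes ≡ 3 (mod 4) appear to even exponent (or don't appear), so by the two-squares theorem n IS expressible as a sum of two squares.
Step 3: Build a representation. Here n = 17 · 53 is a product of primes ≡ 1 (mod 4). Each prime p ≡ 1 (mod 4) is itself a sum of two squares; find a² by testing p − a² for a perfect square:
  17: 17 − 1² = 16 = 4² ⇒ 17 = 1² + 4².
  53: 53 − 1² = 52, 53 − 2² = 49 = 7² ⇒ 53 = 2² + 7².
  Combine using the Brahmagupta–Fibonacci identity (a² + b²)(c² + d²) = (ac − bd)² + (ad + bc)² = (ac + bd)² + (ad − bc)²:
  17 · 53 = 901: from (1² + 4²)(2² + 7²), take (1·2 − 4·7, 1·7 + 4·2) = (2 − 28, 7 + 8) = (-26, 15); dropping signs (only squares matter) gives (26, 15); check 26² + 15² = 676 + 225 = 901 ✓.
Step 4: Order so x ≤ y and verify: 15² + 26² = 225 + 676 = 901 = n. ✓

n = 901 = 15² + 26² (one valid representation with x ≤ y).


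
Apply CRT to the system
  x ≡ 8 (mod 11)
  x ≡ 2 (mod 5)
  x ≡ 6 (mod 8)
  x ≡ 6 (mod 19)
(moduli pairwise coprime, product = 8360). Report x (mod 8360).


Product of moduli M = 11 · 5 · 8 · 19 = 8360.
Merge one congruence at a time:
  Start: x ≡ 8 (mod 11).
  Combine with x ≡ 2 (mod 5); new modulus lcm = 55.
    Write x = 8 + 11·t and substitute into x ≡ 2 (mod 5): 11·t ≡ 2 − 8 = -6 (mod 5).
    Reduce coefficients mod 5: 1·t ≡ 4 (mod 5).
    So t ≡ 4 (mod 5).
    Then x = 8 + 11·4 = 52, valid modulo lcm(11, 5) = 55: x ≡ 52 (mod 55).
  Combine with x ≡ 6 (mod 8); new modulus lcm = 440.
    Write x = 52 + 55·t and substitute into x ≡ 6 (mod 8): 55·t ≡ 6 − 52 = -46 (mod 8).
    Reduce coefficients mod 8: 7·t ≡ 2 (mod 8).
    The inverse of 7 mod 8 is 7 (since 7·7 = 49 = 6·8 + 1), so t ≡ 7·2 = 14 ≡ 6 (mod 8).
    Then x = 52 + 55·6 = 382, valid modulo lcm(55, 8) = 440: x ≡ 382 (mod 440).
  Combine with x ≡ 6 (mod 19); new modulus lcm = 8360.
    Write x = 382 + 440·t and substitute into x ≡ 6 (mod 19): 440·t ≡ 6 − 382 = -376 (mod 19).
    Reduce coefficients mod 19: 3·t ≡ 4 (mod 19).
    The inverse of 3 mod 19 is 13 (since 3·13 = 39 = 2·19 + 1), so t ≡ 13·4 = 52 ≡ 14 (mod 19).
    Then x = 382 + 440·14 = 6542, valid modulo lcm(440, 19) = 8360: x ≡ 6542 (mod 8360).
Verify against each original: 6542 mod 11 = 8, 6542 mod 5 = 2, 6542 mod 8 = 6, 6542 mod 19 = 6.

x ≡ 6542 (mod 8360).


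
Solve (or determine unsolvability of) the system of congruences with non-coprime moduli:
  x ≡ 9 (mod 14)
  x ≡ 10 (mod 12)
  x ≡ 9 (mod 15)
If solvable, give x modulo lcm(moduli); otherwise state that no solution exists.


Moduli 14, 12, 15 are not pairwise coprime, so CRT works modulo lcm(m_i) when all pairwise compatibility conditions hold.
Pairwise compatibility: gcd(m_i, m_j) must divide a_i - a_j for every pair.
Merge one congruence at a time:
  Start: x ≡ 9 (mod 14).
  Combine with x ≡ 10 (mod 12): gcd(14, 12) = 2, and 10 - 9 = 1 is NOT divisible by 2.
    ⇒ system is inconsistent (no integer solution).

No solution (the system is inconsistent).


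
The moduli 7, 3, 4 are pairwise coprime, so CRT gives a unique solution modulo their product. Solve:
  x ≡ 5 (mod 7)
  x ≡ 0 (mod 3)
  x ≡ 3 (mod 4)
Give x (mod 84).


Moduli 7, 3, 4 are pairwise coprime; by CRT there is a unique solution modulo M = 7 · 3 · 4 = 84.
Solve pairwise, accumulating the modulus:
  Start with x ≡ 5 (mod 7).
  Combine with x ≡ 0 (mod 3): since gcd(7, 3) = 1, we get a unique residue mod 21.
    Write x = 5 + 7·t and substitute into x ≡ 0 (mod 3): 7·t ≡ 0 − 5 = -5 (mod 3).
    Reduce coefficients mod 3: 1·t ≡ 1 (mod 3).
    So t ≡ 1 (mod 3).
    Then x = 5 + 7·1 = 12, valid modulo lcm(7, 3) = 21: x ≡ 12 (mod 21).
  Combine with x ≡ 3 (mod 4): since gcd(21, 4) = 1, we get a unique residue mod 84.
    Write x = 12 + 21·t and substitute into x ≡ 3 (mod 4): 21·t ≡ 3 − 12 = -9 (mod 4).
    Reduce coefficients mod 4: 1·t ≡ 3 (mod 4).
    So t ≡ 3 (mod 4).
    Then x = 12 + 21·3 = 75, valid modulo lcm(21, 4) = 84: x ≡ 75 (mod 84).
Verify: 75 mod 7 = 5 ✓, 75 mod 3 = 0 ✓, 75 mod 4 = 3 ✓.

x ≡ 75 (mod 84).


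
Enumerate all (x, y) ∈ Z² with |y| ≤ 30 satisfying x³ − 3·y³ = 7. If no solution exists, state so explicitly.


The equation is x³ - 3y³ = 7. For fixed y, x³ = 3·y³ + 7, so a solution requires the RHS to be a perfect cube.
Strategy: iterate y from -30 to 30, compute RHS = 3·y³ + 7, and check whether it is a (positive or negative) perfect cube.
Check small values of y:
  y = 0: RHS = 7 is not a perfect cube.
  y = 1: RHS = 10 is not a perfect cube.
  y = -1: RHS = 4 is not a perfect cube.
  y = 2: RHS = 31 is not a perfect cube.
  y = -2: RHS = -17 is not a perfect cube.
  y = 3: RHS = 88 is not a perfect cube.
  y = -3: RHS = -74 is not a perfect cube.
Continuing the search up to |y| = 30 finds no solutions either.
No (x, y) in the scanned range satisfies the equation.

No integer solutions with |y| ≤ 30.


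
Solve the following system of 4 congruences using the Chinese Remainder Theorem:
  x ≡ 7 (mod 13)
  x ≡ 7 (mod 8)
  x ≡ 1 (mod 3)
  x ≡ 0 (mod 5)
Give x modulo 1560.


Product of moduli M = 13 · 8 · 3 · 5 = 1560.
Merge one congruence at a time:
  Start: x ≡ 7 (mod 13).
  Combine with x ≡ 7 (mod 8); new modulus lcm = 104.
    Write x = 7 + 13·t and substitute into x ≡ 7 (mod 8): 13·t ≡ 7 − 7 = 0 (mod 8).
    Reduce coefficients mod 8: 5·t ≡ 0 (mod 8).
    The inverse of 5 mod 8 is 5 (since 5·5 = 25 = 3·8 + 1), so t ≡ 5·0 = 0 ≡ 0 (mod 8).
    Then x = 7 + 13·0 = 7, valid modulo lcm(13, 8) = 104: x ≡ 7 (mod 104).
  Combine with x ≡ 1 (mod 3); new modulus lcm = 312.
    Write x = 7 + 104·t and substitute into x ≡ 1 (mod 3): 104·t ≡ 1 − 7 = -6 (mod 3).
    Reduce coefficients mod 3: 2·t ≡ 0 (mod 3).
    The inverse of 2 mod 3 is 2 (since 2·2 = 4 = 1·3 + 1), so t ≡ 2·0 = 0 ≡ 0 (mod 3).
    Then x = 7 + 104·0 = 7, valid modulo lcm(104, 3) = 312: x ≡ 7 (mod 312).
  Combine with x ≡ 0 (mod 5); new modulus lcm = 1560.
    Write x = 7 + 312·t and substitute into x ≡ 0 (mod 5): 312·t ≡ 0 − 7 = -7 (mod 5).
    Reduce coefficients mod 5: 2·t ≡ 3 (mod 5).
    The inverse of 2 mod 5 is 3 (since 2·3 = 6 = 1·5 + 1), so t ≡ 3·3 = 9 ≡ 4 (mod 5).
    Then x = 7 + 312·4 = 1255, valid modulo lcm(312, 5) = 1560: x ≡ 1255 (mod 1560).
Verify against each original: 1255 mod 13 = 7, 1255 mod 8 = 7, 1255 mod 3 = 1, 1255 mod 5 = 0.

x ≡ 1255 (mod 1560).


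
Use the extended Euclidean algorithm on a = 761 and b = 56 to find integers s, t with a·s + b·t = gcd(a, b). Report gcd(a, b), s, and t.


Euclidean algorithm on (761, 56) — divide until remainder is 0:
  761 = 13 · 56 + 33
  56 = 1 · 33 + 23
  33 = 1 · 23 + 10
  23 = 2 · 10 + 3
  10 = 3 · 3 + 1
  3 = 3 · 1 + 0
gcd(761, 56) = 1.
Track Bezout coefficients alongside the remainders: start with r₀ = 761 = a·1 + b·0 (s = 1, t = 0) and r₁ = 56 = a·0 + b·1 (s = 0, t = 1); each new remainder r_{k+1} = r_{k-1} − q_k·r_k inherits s_{k+1} = s_{k-1} − q_k·s_k, t_{k+1} = t_{k-1} − q_k·t_k, so r_k = a·s_k + b·t_k at every step:
  q = 13: r = 33, s = 1 − 13·0 = 1, t = 0 − 13·1 = -13  (check: 761·1 + 56·(-13) = 33)
  q = 1: r = 23, s = 0 − 1·1 = -1, t = 1 − 1·(-13) = 14  (check: 761·(-1) + 56·14 = 23)
  q = 1: r = 10, s = 1 − 1·(-1) = 2, t = -13 − 1·14 = -27  (check: 761·2 + 56·(-27) = 10)
  q = 2: r = 3, s = -1 − 2·2 = -5, t = 14 − 2·(-27) = 68  (check: 761·(-5) + 56·68 = 3)
  q = 3: r = 1, s = 2 − 3·(-5) = 17, t = -27 − 3·68 = -231  (check: 761·17 + 56·(-231) = 1)
The row with r = 1 (the gcd) gives the Bezout coefficients s = 17, t = -231.
Result: 761 · (17) + 56 · (-231) = 1.

gcd(761, 56) = 1; s = 17, t = -231 (check: 761·17 + 56·(-231) = 1).


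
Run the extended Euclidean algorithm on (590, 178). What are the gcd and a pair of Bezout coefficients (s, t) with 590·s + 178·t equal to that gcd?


Euclidean algorithm on (590, 178) — divide until remainder is 0:
  590 = 3 · 178 + 56
  178 = 3 · 56 + 10
  56 = 5 · 10 + 6
  10 = 1 · 6 + 4
  6 = 1 · 4 + 2
  4 = 2 · 2 + 0
gcd(590, 178) = 2.
Track Bezout coefficients alongside the remainders: start with r₀ = 590 = a·1 + b·0 (s = 1, t = 0) and r₁ = 178 = a·0 + b·1 (s = 0, t = 1); each new remainder r_{k+1} = r_{k-1} − q_k·r_k inherits s_{k+1} = s_{k-1} − q_k·s_k, t_{k+1} = t_{k-1} − q_k·t_k, so r_k = a·s_k + b·t_k at every step:
  q = 3: r = 56, s = 1 − 3·0 = 1, t = 0 − 3·1 = -3  (check: 590·1 + 178·(-3) = 56)
  q = 3: r = 10, s = 0 − 3·1 = -3, t = 1 − 3·(-3) = 10  (check: 590·(-3) + 178·10 = 10)
  q = 5: r = 6, s = 1 − 5·(-3) = 16, t = -3 − 5·10 = -53  (check: 590·16 + 178·(-53) = 6)
  q = 1: r = 4, s = -3 − 1·16 = -19, t = 10 − 1·(-53) = 63  (check: 590·(-19) + 178·63 = 4)
  q = 1: r = 2, s = 16 − 1·(-19) = 35, t = -53 − 1·63 = -116  (check: 590·35 + 178·(-116) = 2)
The row with r = 2 (the gcd) gives the Bezout coefficients s = 35, t = -116.
Result: 590 · (35) + 178 · (-116) = 2.

gcd(590, 178) = 2; s = 35, t = -116 (check: 590·35 + 178·(-116) = 2).


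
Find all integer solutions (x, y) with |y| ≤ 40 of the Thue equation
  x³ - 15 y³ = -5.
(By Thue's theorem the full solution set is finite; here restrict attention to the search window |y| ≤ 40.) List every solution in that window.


The equation is x³ - 15y³ = -5. For fixed y, x³ = 15·y³ − 5, so a solution requires the RHS to be a perfect cube.
Strategy: iterate y from -40 to 40, compute RHS = 15·y³ − 5, and check whether it is a (positive or negative) perfect cube.
Check small values of y:
  y = 0: RHS = -5 is not a perfect cube.
  y = 1: RHS = 10 is not a perfect cube.
  y = -1: RHS = -20 is not a perfect cube.
  y = 2: RHS = 115 is not a perfect cube.
  y = -2: RHS = -125 = (-5)³ ⇒ x = -5 works.
  y = 3: RHS = 400 is not a perfect cube.
  y = -3: RHS = -410 is not a perfect cube.
Continuing the search up to |y| = 40 finds no further solutions beyond those listed.
Collected solutions: (-5, -2).

Solutions (with |y| ≤ 40): (-5, -2).


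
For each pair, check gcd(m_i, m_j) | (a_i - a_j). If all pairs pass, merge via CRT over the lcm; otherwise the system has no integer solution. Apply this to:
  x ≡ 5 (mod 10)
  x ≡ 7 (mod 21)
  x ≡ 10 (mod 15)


Moduli 10, 21, 15 are not pairwise coprime, so CRT works modulo lcm(m_i) when all pairwise compatibility conditions hold.
Pairwise compatibility: gcd(m_i, m_j) must divide a_i - a_j for every pair.
Merge one congruence at a time:
  Start: x ≡ 5 (mod 10).
  Combine with x ≡ 7 (mod 21): gcd(10, 21) = 1; 7 - 5 = 2, which IS divisible by 1, so compatible.
    Write x = 5 + 10·t and substitute into x ≡ 7 (mod 21): 10·t ≡ 7 − 5 = 2 (mod 21).
    The inverse of 10 mod 21 is 19 (since 10·19 = 190 = 9·21 + 1), so t ≡ 19·2 = 38 ≡ 17 (mod 21).
    Then x = 5 + 10·17 = 175, valid modulo lcm(10, 21) = 210: x ≡ 175 (mod 210).
  Combine with x ≡ 10 (mod 15): gcd(210, 15) = 15; 10 - 175 = -165, which IS divisible by 15, so compatible.
    Write x = 175 + 210·t and substitute into x ≡ 10 (mod 15): 210·t ≡ 10 − 175 = -165 (mod 15).
    Divide the congruence (and modulus) by g = 15: 14·t ≡ -11 (mod 1).
    Modulo 1 every t works; take t = 0.
    Then x = 175 + 210·0 = 175, valid modulo lcm(210, 15) = 210: x ≡ 175 (mod 210).
Verify: 175 mod 10 = 5, 175 mod 21 = 7, 175 mod 15 = 10.

x ≡ 175 (mod 210).


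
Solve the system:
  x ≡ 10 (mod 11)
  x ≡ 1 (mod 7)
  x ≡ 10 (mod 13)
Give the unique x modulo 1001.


Moduli 11, 7, 13 are pairwise coprime; by CRT there is a unique solution modulo M = 11 · 7 · 13 = 1001.
Solve pairwise, accumulating the modulus:
  Start with x ≡ 10 (mod 11).
  Combine with x ≡ 1 (mod 7): since gcd(11, 7) = 1, we get a unique residue mod 77.
    Write x = 10 + 11·t and substitute into x ≡ 1 (mod 7): 11·t ≡ 1 − 10 = -9 (mod 7).
    Reduce coefficients mod 7: 4·t ≡ 5 (mod 7).
    The inverse of 4 mod 7 is 2 (since 4·2 = 8 = 1·7 + 1), so t ≡ 2·5 = 10 ≡ 3 (mod 7).
    Then x = 10 + 11·3 = 43, valid modulo lcm(11, 7) = 77: x ≡ 43 (mod 77).
  Combine with x ≡ 10 (mod 13): since gcd(77, 13) = 1, we get a unique residue mod 1001.
    Write x = 43 + 77·t and substitute into x ≡ 10 (mod 13): 77·t ≡ 10 − 43 = -33 (mod 13).
    Reduce coefficients mod 13: 12·t ≡ 6 (mod 13).
    The inverse of 12 mod 13 is 12 (since 12·12 = 144 = 11·13 + 1), so t ≡ 12·6 = 72 ≡ 7 (mod 13).
    Then x = 43 + 77·7 = 582, valid modulo lcm(77, 13) = 1001: x ≡ 582 (mod 1001).
Verify: 582 mod 11 = 10 ✓, 582 mod 7 = 1 ✓, 582 mod 13 = 10 ✓.

x ≡ 582 (mod 1001).


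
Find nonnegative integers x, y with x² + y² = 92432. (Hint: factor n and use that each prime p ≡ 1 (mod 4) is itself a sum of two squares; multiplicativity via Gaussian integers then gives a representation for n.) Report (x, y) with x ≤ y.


Step 1: Factor n = 92432 = 2^4 · 53 · 109.
Step 2: Check the mod-4 condition on each prime factor: 2 = 2 (special); 53 ≡ 1 (mod 4), exponent 1; 109 ≡ 1 (mod 4), exponent 1.
All primes ≡ 3 (mod 4) appear to even exponent (or don't appear), so by the two-squares theorem n IS expressible as a sum of two squares.
Step 3: Build a representation. Group n = k² · m with k = 4 and m = 53 · 109 = 5777 (a product of primes ≡ 1 (mod 4)); a representation of m scales to one of n via (k·x)² + (k·y)² = k²(x² + y²). Each prime p ≡ 1 (mod 4) is itself a sum of two squares; find a² by testing p − a² for a perfect square:
  53: 53 − 1² = 52, 53 − 2² = 49 = 7² ⇒ 53 = 2² + 7².
  109: 109 − 1² = 108, 109 − 2² = 105, 109 − 3² = 100 = 10² ⇒ 109 = 3² + 10².
  Combine using the Brahmagupta–Fibonacci identity (a² + b²)(c² + d²) = (ac − bd)² + (ad + bc)² = (ac + bd)² + (ad − bc)²:
  53 · 109 = 5777: from (2² + 7²)(3² + 10²), take (2·3 − 7·10, 2·10 + 7·3) = (6 − 70, 20 + 21) = (-64, 41); dropping signs (only squares matter) gives (64, 41); check 64² + 41² = 4096 + 1681 = 5777 ✓.
  Scale by k = 4: (4·64, 4·41) = (256, 164).
Step 4: Order so x ≤ y and verify: 164² + 256² = 26896 + 65536 = 92432 = n. ✓

n = 92432 = 164² + 256² (one valid representation with x ≤ y).


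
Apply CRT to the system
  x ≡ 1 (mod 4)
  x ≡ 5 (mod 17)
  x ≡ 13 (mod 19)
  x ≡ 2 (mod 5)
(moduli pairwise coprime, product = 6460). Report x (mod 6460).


Product of moduli M = 4 · 17 · 19 · 5 = 6460.
Merge one congruence at a time:
  Start: x ≡ 1 (mod 4).
  Combine with x ≡ 5 (mod 17); new modulus lcm = 68.
    Write x = 1 + 4·t and substitute into x ≡ 5 (mod 17): 4·t ≡ 5 − 1 = 4 (mod 17).
    The inverse of 4 mod 17 is 13 (since 4·13 = 52 = 3·17 + 1), so t ≡ 13·4 = 52 ≡ 1 (mod 17).
    Then x = 1 + 4·1 = 5, valid modulo lcm(4, 17) = 68: x ≡ 5 (mod 68).
  Combine with x ≡ 13 (mod 19); new modulus lcm = 1292.
    Write x = 5 + 68·t and substitute into x ≡ 13 (mod 19): 68·t ≡ 13 − 5 = 8 (mod 19).
    Reduce coefficients mod 19: 11·t ≡ 8 (mod 19).
    The inverse of 11 mod 19 is 7 (since 11·7 = 77 = 4·19 + 1), so t ≡ 7·8 = 56 ≡ 18 (mod 19).
    Then x = 5 + 68·18 = 1229, valid modulo lcm(68, 19) = 1292: x ≡ 1229 (mod 1292).
  Combine with x ≡ 2 (mod 5); new modulus lcm = 6460.
    Write x = 1229 + 1292·t and substitute into x ≡ 2 (mod 5): 1292·t ≡ 2 − 1229 = -1227 (mod 5).
    Reduce coefficients mod 5: 2·t ≡ 3 (mod 5).
    The inverse of 2 mod 5 is 3 (since 2·3 = 6 = 1·5 + 1), so t ≡ 3·3 = 9 ≡ 4 (mod 5).
    Then x = 1229 + 1292·4 = 6397, valid modulo lcm(1292, 5) = 6460: x ≡ 6397 (mod 6460).
Verify against each original: 6397 mod 4 = 1, 6397 mod 17 = 5, 6397 mod 19 = 13, 6397 mod 5 = 2.

x ≡ 6397 (mod 6460).


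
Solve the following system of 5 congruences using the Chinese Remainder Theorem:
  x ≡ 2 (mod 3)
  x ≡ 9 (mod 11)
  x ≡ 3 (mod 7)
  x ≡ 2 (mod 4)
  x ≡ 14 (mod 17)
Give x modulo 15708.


Product of moduli M = 3 · 11 · 7 · 4 · 17 = 15708.
Merge one congruence at a time:
  Start: x ≡ 2 (mod 3).
  Combine with x ≡ 9 (mod 11); new modulus lcm = 33.
    Write x = 2 + 3·t and substitute into x ≡ 9 (mod 11): 3·t ≡ 9 − 2 = 7 (mod 11).
    The inverse of 3 mod 11 is 4 (since 3·4 = 12 = 1·11 + 1), so t ≡ 4·7 = 28 ≡ 6 (mod 11).
    Then x = 2 + 3·6 = 20, valid modulo lcm(3, 11) = 33: x ≡ 20 (mod 33).
  Combine with x ≡ 3 (mod 7); new modulus lcm = 231.
    Write x = 20 + 33·t and substitute into x ≡ 3 (mod 7): 33·t ≡ 3 − 20 = -17 (mod 7).
    Reduce coefficients mod 7: 5·t ≡ 4 (mod 7).
    The inverse of 5 mod 7 is 3 (since 5·3 = 15 = 2·7 + 1), so t ≡ 3·4 = 12 ≡ 5 (mod 7).
    Then x = 20 + 33·5 = 185, valid modulo lcm(33, 7) = 231: x ≡ 185 (mod 231).
  Combine with x ≡ 2 (mod 4); new modulus lcm = 924.
    Write x = 185 + 231·t and substitute into x ≡ 2 (mod 4): 231·t ≡ 2 − 185 = -183 (mod 4).
    Reduce coefficients mod 4: 3·t ≡ 1 (mod 4).
    The inverse of 3 mod 4 is 3 (since 3·3 = 9 = 2·4 + 1), so t ≡ 3·1 = 3 ≡ 3 (mod 4).
    Then x = 185 + 231·3 = 878, valid modulo lcm(231, 4) = 924: x ≡ 878 (mod 924).
  Combine with x ≡ 14 (mod 17); new modulus lcm = 15708.
    Write x = 878 + 924·t and substitute into x ≡ 14 (mod 17): 924·t ≡ 14 − 878 = -864 (mod 17).
    Reduce coefficients mod 17: 6·t ≡ 3 (mod 17).
    The inverse of 6 mod 17 is 3 (since 6·3 = 18 = 1·17 + 1), so t ≡ 3·3 = 9 ≡ 9 (mod 17).
    Then x = 878 + 924·9 = 9194, valid modulo lcm(924, 17) = 15708: x ≡ 9194 (mod 15708).
Verify against each original: 9194 mod 3 = 2, 9194 mod 11 = 9, 9194 mod 7 = 3, 9194 mod 4 = 2, 9194 mod 17 = 14.

x ≡ 9194 (mod 15708).


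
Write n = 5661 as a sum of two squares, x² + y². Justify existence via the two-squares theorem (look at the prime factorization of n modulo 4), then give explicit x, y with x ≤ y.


Step 1: Factor n = 5661 = 3^2 · 17 · 37.
Step 2: Check the mod-4 condition on each prime factor: 3 ≡ 3 (mod 4), exponent 2 (must be even); 17 ≡ 1 (mod 4), exponent 1; 37 ≡ 1 (mod 4), exponent 1.
All primes ≡ 3 (mod 4) appear to even exponent (or don't appear), so by the two-squares theorem n IS expressible as a sum of two squares.
Step 3: Build a representation. Group n = k² · m with k = 3 and m = 17 · 37 = 629 (a product of primes ≡ 1 (mod 4)); a representation of m scales to one of n via (k·x)² + (k·y)² = k²(x² + y²). Each prime p ≡ 1 (mod 4) is itself a sum of two squares; find a² by testing p − a² for a perfect square:
  17: 17 − 1² = 16 = 4² ⇒ 17 = 1² + 4².
  37: 37 − 1² = 36 = 6² ⇒ 37 = 1² + 6².
  Combine using the Brahmagupta–Fibonacci identity (a² + b²)(c² + d²) = (ac − bd)² + (ad + bc)² = (ac + bd)² + (ad − bc)²:
  17 · 37 = 629: from (1² + 4²)(1² + 6²), take (1·1 − 4·6, 1·6 + 4·1) = (1 − 24, 6 + 4) = (-23, 10); dropping signs (only squares matter) gives (23, 10); check 23² + 10² = 529 + 100 = 629 ✓.
  Scale by k = 3: (3·23, 3·10) = (69, 30).
Step 4: Order so x ≤ y and verify: 30² + 69² = 900 + 4761 = 5661 = n. ✓

n = 5661 = 30² + 69² (one valid representation with x ≤ y).


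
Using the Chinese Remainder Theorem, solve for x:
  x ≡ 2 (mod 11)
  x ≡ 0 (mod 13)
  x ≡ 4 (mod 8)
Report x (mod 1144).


Moduli 11, 13, 8 are pairwise coprime; by CRT there is a unique solution modulo M = 11 · 13 · 8 = 1144.
Solve pairwise, accumulating the modulus:
  Start with x ≡ 2 (mod 11).
  Combine with x ≡ 0 (mod 13): since gcd(11, 13) = 1, we get a unique residue mod 143.
    Write x = 2 + 11·t and substitute into x ≡ 0 (mod 13): 11·t ≡ 0 − 2 = -2 (mod 13).
    Reduce coefficients mod 13: 11·t ≡ 11 (mod 13).
    The inverse of 11 mod 13 is 6 (since 11·6 = 66 = 5·13 + 1), so t ≡ 6·11 = 66 ≡ 1 (mod 13).
    Then x = 2 + 11·1 = 13, valid modulo lcm(11, 13) = 143: x ≡ 13 (mod 143).
  Combine with x ≡ 4 (mod 8): since gcd(143, 8) = 1, we get a unique residue mod 1144.
    Write x = 13 + 143·t and substitute into x ≡ 4 (mod 8): 143·t ≡ 4 − 13 = -9 (mod 8).
    Reduce coefficients mod 8: 7·t ≡ 7 (mod 8).
    The inverse of 7 mod 8 is 7 (since 7·7 = 49 = 6·8 + 1), so t ≡ 7·7 = 49 ≡ 1 (mod 8).
    Then x = 13 + 143·1 = 156, valid modulo lcm(143, 8) = 1144: x ≡ 156 (mod 1144).
Verify: 156 mod 11 = 2 ✓, 156 mod 13 = 0 ✓, 156 mod 8 = 4 ✓.

x ≡ 156 (mod 1144).


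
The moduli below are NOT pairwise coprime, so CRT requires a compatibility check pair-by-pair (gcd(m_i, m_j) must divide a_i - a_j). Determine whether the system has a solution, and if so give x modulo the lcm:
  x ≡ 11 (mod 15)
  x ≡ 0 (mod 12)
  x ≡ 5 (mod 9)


Moduli 15, 12, 9 are not pairwise coprime, so CRT works modulo lcm(m_i) when all pairwise compatibility conditions hold.
Pairwise compatibility: gcd(m_i, m_j) must divide a_i - a_j for every pair.
Merge one congruence at a time:
  Start: x ≡ 11 (mod 15).
  Combine with x ≡ 0 (mod 12): gcd(15, 12) = 3, and 0 - 11 = -11 is NOT divisible by 3.
    ⇒ system is inconsistent (no integer solution).

No solution (the system is inconsistent).


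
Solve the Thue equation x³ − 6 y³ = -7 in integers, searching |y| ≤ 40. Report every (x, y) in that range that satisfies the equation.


The equation is x³ - 6y³ = -7. For fixed y, x³ = 6·y³ − 7, so a solution requires the RHS to be a perfect cube.
Strategy: iterate y from -40 to 40, compute RHS = 6·y³ − 7, and check whether it is a (positive or negative) perfect cube.
Check small values of y:
  y = 0: RHS = -7 is not a perfect cube.
  y = 1: RHS = -1 = (-1)³ ⇒ x = -1 works.
  y = -1: RHS = -13 is not a perfect cube.
  y = 2: RHS = 41 is not a perfect cube.
  y = -2: RHS = -55 is not a perfect cube.
  y = 3: RHS = 155 is not a perfect cube.
  y = -3: RHS = -169 is not a perfect cube.
Continuing the search up to |y| = 40 finds no further solutions beyond those listed.
Collected solutions: (-1, 1).

Solutions (with |y| ≤ 40): (-1, 1).


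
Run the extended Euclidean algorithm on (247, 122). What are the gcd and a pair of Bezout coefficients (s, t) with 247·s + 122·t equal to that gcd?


Euclidean algorithm on (247, 122) — divide until remainder is 0:
  247 = 2 · 122 + 3
  122 = 40 · 3 + 2
  3 = 1 · 2 + 1
  2 = 2 · 1 + 0
gcd(247, 122) = 1.
Track Bezout coefficients alongside the remainders: start with r₀ = 247 = a·1 + b·0 (s = 1, t = 0) and r₁ = 122 = a·0 + b·1 (s = 0, t = 1); each new remainder r_{k+1} = r_{k-1} − q_k·r_k inherits s_{k+1} = s_{k-1} − q_k·s_k, t_{k+1} = t_{k-1} − q_k·t_k, so r_k = a·s_k + b·t_k at every step:
  q = 2: r = 3, s = 1 − 2·0 = 1, t = 0 − 2·1 = -2  (check: 247·1 + 122·(-2) = 3)
  q = 40: r = 2, s = 0 − 40·1 = -40, t = 1 − 40·(-2) = 81  (check: 247·(-40) + 122·81 = 2)
  q = 1: r = 1, s = 1 − 1·(-40) = 41, t = -2 − 1·81 = -83  (check: 247·41 + 122·(-83) = 1)
The row with r = 1 (the gcd) gives the Bezout coefficients s = 41, t = -83.
Result: 247 · (41) + 122 · (-83) = 1.

gcd(247, 122) = 1; s = 41, t = -83 (check: 247·41 + 122·(-83) = 1).


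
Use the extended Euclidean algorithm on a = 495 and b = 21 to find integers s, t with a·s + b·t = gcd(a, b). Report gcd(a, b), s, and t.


Euclidean algorithm on (495, 21) — divide until remainder is 0:
  495 = 23 · 21 + 12
  21 = 1 · 12 + 9
  12 = 1 · 9 + 3
  9 = 3 · 3 + 0
gcd(495, 21) = 3.
Track Bezout coefficients alongside the remainders: start with r₀ = 495 = a·1 + b·0 (s = 1, t = 0) and r₁ = 21 = a·0 + b·1 (s = 0, t = 1); each new remainder r_{k+1} = r_{k-1} − q_k·r_k inherits s_{k+1} = s_{k-1} − q_k·s_k, t_{k+1} = t_{k-1} − q_k·t_k, so r_k = a·s_k + b·t_k at every step:
  q = 23: r = 12, s = 1 − 23·0 = 1, t = 0 − 23·1 = -23  (check: 495·1 + 21·(-23) = 12)
  q = 1: r = 9, s = 0 − 1·1 = -1, t = 1 − 1·(-23) = 24  (check: 495·(-1) + 21·24 = 9)
  q = 1: r = 3, s = 1 − 1·(-1) = 2, t = -23 − 1·24 = -47  (check: 495·2 + 21·(-47) = 3)
The row with r = 3 (the gcd) gives the Bezout coefficients s = 2, t = -47.
Result: 495 · (2) + 21 · (-47) = 3.

gcd(495, 21) = 3; s = 2, t = -47 (check: 495·2 + 21·(-47) = 3).


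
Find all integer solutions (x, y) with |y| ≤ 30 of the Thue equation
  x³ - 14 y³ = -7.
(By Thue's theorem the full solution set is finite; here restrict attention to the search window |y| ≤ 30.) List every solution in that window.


The equation is x³ - 14y³ = -7. For fixed y, x³ = 14·y³ − 7, so a solution requires the RHS to be a perfect cube.
Strategy: iterate y from -30 to 30, compute RHS = 14·y³ − 7, and check whether it is a (positive or negative) perfect cube.
Check small values of y:
  y = 0: RHS = -7 is not a perfect cube.
  y = 1: RHS = 7 is not a perfect cube.
  y = -1: RHS = -21 is not a perfect cube.
  y = 2: RHS = 105 is not a perfect cube.
  y = -2: RHS = -119 is not a perfect cube.
  y = 3: RHS = 371 is not a perfect cube.
  y = -3: RHS = -385 is not a perfect cube.
Continuing the search up to |y| = 30 finds no solutions either.
No (x, y) in the scanned range satisfies the equation.

No integer solutions with |y| ≤ 30.


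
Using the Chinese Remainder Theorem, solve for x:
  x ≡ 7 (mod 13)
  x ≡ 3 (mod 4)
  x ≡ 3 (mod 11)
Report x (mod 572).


Moduli 13, 4, 11 are pairwise coprime; by CRT there is a unique solution modulo M = 13 · 4 · 11 = 572.
Solve pairwise, accumulating the modulus:
  Start with x ≡ 7 (mod 13).
  Combine with x ≡ 3 (mod 4): since gcd(13, 4) = 1, we get a unique residue mod 52.
    Write x = 7 + 13·t and substitute into x ≡ 3 (mod 4): 13·t ≡ 3 − 7 = -4 (mod 4).
    Reduce coefficients mod 4: 1·t ≡ 0 (mod 4).
    So t ≡ 0 (mod 4).
    Then x = 7 + 13·0 = 7, valid modulo lcm(13, 4) = 52: x ≡ 7 (mod 52).
  Combine with x ≡ 3 (mod 11): since gcd(52, 11) = 1, we get a unique residue mod 572.
    Write x = 7 + 52·t and substitute into x ≡ 3 (mod 11): 52·t ≡ 3 − 7 = -4 (mod 11).
    Reduce coefficients mod 11: 8·t ≡ 7 (mod 11).
    The inverse of 8 mod 11 is 7 (since 8·7 = 56 = 5·11 + 1), so t ≡ 7·7 = 49 ≡ 5 (mod 11).
    Then x = 7 + 52·5 = 267, valid modulo lcm(52, 11) = 572: x ≡ 267 (mod 572).
Verify: 267 mod 13 = 7 ✓, 267 mod 4 = 3 ✓, 267 mod 11 = 3 ✓.

x ≡ 267 (mod 572).


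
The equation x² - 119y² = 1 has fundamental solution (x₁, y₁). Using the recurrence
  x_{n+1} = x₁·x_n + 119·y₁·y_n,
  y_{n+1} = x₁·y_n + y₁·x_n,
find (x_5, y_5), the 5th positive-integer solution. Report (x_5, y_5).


Step 1: Find the fundamental solution (x₁, y₁) of x² - 119y² = 1.
  Expand √119 as a continued fraction. a₀ = ⌊√119⌋ = 10; iterate m_{k+1} = d_k·a_k − m_k, d_{k+1} = (119 − m_{k+1}²)/d_k, a_{k+1} = ⌊(a₀ + m_{k+1})/d_{k+1}⌋ (starting m₀ = 0, d₀ = 1), with convergents p_k = a_k·p_{k-1} + p_{k-2}, q_k = a_k·q_{k-1} + q_{k-2} (p₋₁ = 1, q₋₁ = 0):
  k = 0: a₀ = 10; p₀/q₀ = 10/1; p₀² − 119·q₀² = 100 − 119 = -19.
  k = 1: m = 10, d = 19, a = ⌊(10 + 10)/19⌋ = 1; p/q = (1·10 + 1)/(1·1 + 0) = 11/1; p² − 119·q² = 121 − 119 = 2.
  k = 2: m = 9, d = 2, a = ⌊(10 + 9)/2⌋ = 9; p/q = (9·11 + 10)/(9·1 + 1) = 109/10; p² − 119·q² = 11881 − 11900 = -19.
  k = 3: m = 9, d = 19, a = ⌊(10 + 9)/19⌋ = 1; p/q = (1·109 + 11)/(1·10 + 1) = 120/11; p² − 119·q² = 14400 − 14399 = 1.
  The first convergent with p² − 119·q² = 1 gives the fundamental solution (x₁, y₁) = (120, 11).
Step 2: Apply the recurrence (x_{n+1}, y_{n+1}) = (x₁x_n + 119y₁y_n, x₁y_n + y₁x_n) repeatedly.
  From (x_1, y_1) = (120, 11): x_2 = 120·120 + 119·11·11 = 28799; y_2 = 120·11 + 11·120 = 2640.
  From (x_2, y_2) = (28799, 2640): x_3 = 120·28799 + 119·11·2640 = 6911640; y_3 = 120·2640 + 11·28799 = 633589.
  From (x_3, y_3) = (6911640, 633589): x_4 = 120·6911640 + 119·11·633589 = 1658764801; y_4 = 120·633589 + 11·6911640 = 152058720.
  From (x_4, y_4) = (1658764801, 152058720): x_5 = 120·1658764801 + 119·11·152058720 = 398096640600; y_5 = 120·152058720 + 11·1658764801 = 36493459211.
Step 3: Verify x_5² - 119·y_5² = 158480935257005568360000 - 158480935257005568359999 = 1 (should be 1). ✓

(x_1, y_1) = (120, 11); (x_5, y_5) = (398096640600, 36493459211).


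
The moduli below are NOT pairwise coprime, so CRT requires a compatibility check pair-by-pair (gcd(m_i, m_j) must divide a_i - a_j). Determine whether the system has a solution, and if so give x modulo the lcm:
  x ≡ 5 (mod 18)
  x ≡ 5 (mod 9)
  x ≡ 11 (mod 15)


Moduli 18, 9, 15 are not pairwise coprime, so CRT works modulo lcm(m_i) when all pairwise compatibility conditions hold.
Pairwise compatibility: gcd(m_i, m_j) must divide a_i - a_j for every pair.
Merge one congruence at a time:
  Start: x ≡ 5 (mod 18).
  Combine with x ≡ 5 (mod 9): gcd(18, 9) = 9; 5 - 5 = 0, which IS divisible by 9, so compatible.
    Write x = 5 + 18·t and substitute into x ≡ 5 (mod 9): 18·t ≡ 5 − 5 = 0 (mod 9).
    Divide the congruence (and modulus) by g = 9: 2·t ≡ 0 (mod 1).
    Modulo 1 every t works; take t = 0.
    Then x = 5 + 18·0 = 5, valid modulo lcm(18, 9) = 18: x ≡ 5 (mod 18).
  Combine with x ≡ 11 (mod 15): gcd(18, 15) = 3; 11 - 5 = 6, which IS divisible by 3, so compatible.
    Write x = 5 + 18·t and substitute into x ≡ 11 (mod 15): 18·t ≡ 11 − 5 = 6 (mod 15).
    Divide the congruence (and modulus) by g = 3: 6·t ≡ 2 (mod 5).
    Reduce coefficients mod 5: 1·t ≡ 2 (mod 5).
    So t ≡ 2 (mod 5).
    Then x = 5 + 18·2 = 41, valid modulo lcm(18, 15) = 90: x ≡ 41 (mod 90).
Verify: 41 mod 18 = 5, 41 mod 9 = 5, 41 mod 15 = 11.

x ≡ 41 (mod 90).


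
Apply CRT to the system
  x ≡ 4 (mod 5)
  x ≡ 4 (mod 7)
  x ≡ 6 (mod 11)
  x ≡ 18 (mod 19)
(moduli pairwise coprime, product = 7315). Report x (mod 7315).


Product of moduli M = 5 · 7 · 11 · 19 = 7315.
Merge one congruence at a time:
  Start: x ≡ 4 (mod 5).
  Combine with x ≡ 4 (mod 7); new modulus lcm = 35.
    Write x = 4 + 5·t and substitute into x ≡ 4 (mod 7): 5·t ≡ 4 − 4 = 0 (mod 7).
    The inverse of 5 mod 7 is 3 (since 5·3 = 15 = 2·7 + 1), so t ≡ 3·0 = 0 ≡ 0 (mod 7).
    Then x = 4 + 5·0 = 4, valid modulo lcm(5, 7) = 35: x ≡ 4 (mod 35).
  Combine with x ≡ 6 (mod 11); new modulus lcm = 385.
    Write x = 4 + 35·t and substitute into x ≡ 6 (mod 11): 35·t ≡ 6 − 4 = 2 (mod 11).
    Reduce coefficients mod 11: 2·t ≡ 2 (mod 11).
    The inverse of 2 mod 11 is 6 (since 2·6 = 12 = 1·11 + 1), so t ≡ 6·2 = 12 ≡ 1 (mod 11).
    Then x = 4 + 35·1 = 39, valid modulo lcm(35, 11) = 385: x ≡ 39 (mod 385).
  Combine with x ≡ 18 (mod 19); new modulus lcm = 7315.
    Write x = 39 + 385·t and substitute into x ≡ 18 (mod 19): 385·t ≡ 18 − 39 = -21 (mod 19).
    Reduce coefficients mod 19: 5·t ≡ 17 (mod 19).
    The inverse of 5 mod 19 is 4 (since 5·4 = 20 = 1·19 + 1), so t ≡ 4·17 = 68 ≡ 11 (mod 19).
    Then x = 39 + 385·11 = 4274, valid modulo lcm(385, 19) = 7315: x ≡ 4274 (mod 7315).
Verify against each original: 4274 mod 5 = 4, 4274 mod 7 = 4, 4274 mod 11 = 6, 4274 mod 19 = 18.

x ≡ 4274 (mod 7315).


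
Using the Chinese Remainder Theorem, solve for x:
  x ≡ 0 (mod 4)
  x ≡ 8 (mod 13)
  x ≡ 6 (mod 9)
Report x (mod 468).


Moduli 4, 13, 9 are pairwise coprime; by CRT there is a unique solution modulo M = 4 · 13 · 9 = 468.
Solve pairwise, accumulating the modulus:
  Start with x ≡ 0 (mod 4).
  Combine with x ≡ 8 (mod 13): since gcd(4, 13) = 1, we get a unique residue mod 52.
    Write x = 0 + 4·t and substitute into x ≡ 8 (mod 13): 4·t ≡ 8 − 0 = 8 (mod 13).
    The inverse of 4 mod 13 is 10 (since 4·10 = 40 = 3·13 + 1), so t ≡ 10·8 = 80 ≡ 2 (mod 13).
    Then x = 0 + 4·2 = 8, valid modulo lcm(4, 13) = 52: x ≡ 8 (mod 52).
  Combine with x ≡ 6 (mod 9): since gcd(52, 9) = 1, we get a unique residue mod 468.
    Write x = 8 + 52·t and substitute into x ≡ 6 (mod 9): 52·t ≡ 6 − 8 = -2 (mod 9).
    Reduce coefficients mod 9: 7·t ≡ 7 (mod 9).
    The inverse of 7 mod 9 is 4 (since 7·4 = 28 = 3·9 + 1), so t ≡ 4·7 = 28 ≡ 1 (mod 9).
    Then x = 8 + 52·1 = 60, valid modulo lcm(52, 9) = 468: x ≡ 60 (mod 468).
Verify: 60 mod 4 = 0 ✓, 60 mod 13 = 8 ✓, 60 mod 9 = 6 ✓.

x ≡ 60 (mod 468).


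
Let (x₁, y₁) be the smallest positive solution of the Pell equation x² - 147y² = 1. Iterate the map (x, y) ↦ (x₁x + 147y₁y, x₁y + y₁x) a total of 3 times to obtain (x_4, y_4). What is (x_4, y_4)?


Step 1: Find the fundamental solution (x₁, y₁) of x² - 147y² = 1.
  Expand √147 as a continued fraction. a₀ = ⌊√147⌋ = 12; iterate m_{k+1} = d_k·a_k − m_k, d_{k+1} = (147 − m_{k+1}²)/d_k, a_{k+1} = ⌊(a₀ + m_{k+1})/d_{k+1}⌋ (starting m₀ = 0, d₀ = 1), with convergents p_k = a_k·p_{k-1} + p_{k-2}, q_k = a_k·q_{k-1} + q_{k-2} (p₋₁ = 1, q₋₁ = 0):
  k = 0: a₀ = 12; p₀/q₀ = 12/1; p₀² − 147·q₀² = 144 − 147 = -3.
  k = 1: m = 12, d = 3, a = ⌊(12 + 12)/3⌋ = 8; p/q = (8·12 + 1)/(8·1 + 0) = 97/8; p² − 147·q² = 9409 − 9408 = 1.
  The first convergent with p² − 147·q² = 1 gives the fundamental solution (x₁, y₁) = (97, 8).
Step 2: Apply the recurrence (x_{n+1}, y_{n+1}) = (x₁x_n + 147y₁y_n, x₁y_n + y₁x_n) repeatedly.
  From (x_1, y_1) = (97, 8): x_2 = 97·97 + 147·8·8 = 18817; y_2 = 97·8 + 8·97 = 1552.
  From (x_2, y_2) = (18817, 1552): x_3 = 97·18817 + 147·8·1552 = 3650401; y_3 = 97·1552 + 8·18817 = 301080.
  From (x_3, y_3) = (3650401, 301080): x_4 = 97·3650401 + 147·8·301080 = 708158977; y_4 = 97·301080 + 8·3650401 = 58407968.
Step 3: Verify x_4² - 147·y_4² = 501489136705686529 - 501489136705686528 = 1 (should be 1). ✓

(x_1, y_1) = (97, 8); (x_4, y_4) = (708158977, 58407968).
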